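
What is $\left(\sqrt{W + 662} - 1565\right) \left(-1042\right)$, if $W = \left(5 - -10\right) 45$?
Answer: $1630730 - 1042 \sqrt{1337} \approx 1.5926 \cdot 10^{6}$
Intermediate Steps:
$W = 675$ ($W = \left(5 + 10\right) 45 = 15 \cdot 45 = 675$)
$\left(\sqrt{W + 662} - 1565\right) \left(-1042\right) = \left(\sqrt{675 + 662} - 1565\right) \left(-1042\right) = \left(\sqrt{1337} - 1565\right) \left(-1042\right) = \left(-1565 + \sqrt{1337}\right) \left(-1042\right) = 1630730 - 1042 \sqrt{1337}$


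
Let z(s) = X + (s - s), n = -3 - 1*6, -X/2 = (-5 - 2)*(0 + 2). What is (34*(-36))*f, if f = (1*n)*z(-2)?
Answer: 308448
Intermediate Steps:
X = 28 (X = -2*(-5 - 2)*(0 + 2) = -(-14)*2 = -2*(-14) = 28)
n = -9 (n = -3 - 6 = -9)
z(s) = 28 (z(s) = 28 + (s - s) = 28 + 0 = 28)
f = -252 (f = (1*(-9))*28 = -9*28 = -252)
(34*(-36))*f = (34*(-36))*(-252) = -1224*(-252) = 308448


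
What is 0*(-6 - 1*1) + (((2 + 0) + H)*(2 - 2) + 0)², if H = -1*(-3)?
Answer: 0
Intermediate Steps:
H = 3
0*(-6 - 1*1) + (((2 + 0) + H)*(2 - 2) + 0)² = 0*(-6 - 1*1) + (((2 + 0) + 3)*(2 - 2) + 0)² = 0*(-6 - 1) + ((2 + 3)*0 + 0)² = 0*(-7) + (5*0 + 0)² = 0 + (0 + 0)² = 0 + 0² = 0 + 0 = 0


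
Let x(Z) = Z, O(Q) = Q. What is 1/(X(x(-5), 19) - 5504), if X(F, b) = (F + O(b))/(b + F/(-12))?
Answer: -233/1282264 ≈ -0.00018171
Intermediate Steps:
X(F, b) = (F + b)/(b - F/12) (X(F, b) = (F + b)/(b + F/(-12)) = (F + b)/(b + F*(-1/12)) = (F + b)/(b - F/12))
1/(X(x(-5), 19) - 5504) = 1/(12*(-5 + 19)/(-1*(-5) + 12*19) - 5504) = 1/(12*14/(5 + 228) - 5504) = 1/(12*14/233 - 5504) = 1/(12*(1/233)*14 - 5504) = 1/(168/233 - 5504) = 1/(-1282264/233) = -233/1282264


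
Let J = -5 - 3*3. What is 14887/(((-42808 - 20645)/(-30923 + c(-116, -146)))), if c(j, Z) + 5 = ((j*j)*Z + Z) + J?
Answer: 29709449968/63453 ≈ 4.6821e+5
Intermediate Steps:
J = -14 (J = -5 - 9 = -14)
c(j, Z) = -19 + Z + Z*j² (c(j, Z) = -5 + (((j*j)*Z + Z) - 14) = -5 + ((j²*Z + Z) - 14) = -5 + ((Z*j² + Z) - 14) = -5 + ((Z + Z*j²) - 14) = -5 + (-14 + Z + Z*j²) = -19 + Z + Z*j²)
14887/(((-42808 - 20645)/(-30923 + c(-116, -146)))) = 14887/(((-42808 - 20645)/(-30923 + (-19 - 146 - 146*(-116)²)))) = 14887/((-63453/(-30923 + (-19 - 146 - 146*13456)))) = 14887/((-63453/(-30923 + (-19 - 146 - 1964576)))) = 14887/((-63453/(-30923 - 1964741))) = 14887/((-63453/(-1995664))) = 14887/((-63453*(-1/1995664))) = 14887/(63453/1995664) = 14887*(1995664/63453) = 29709449968/63453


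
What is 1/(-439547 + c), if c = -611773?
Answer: -1/1051320 ≈ -9.5119e-7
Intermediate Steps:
1/(-439547 + c) = 1/(-439547 - 611773) = 1/(-1051320) = -1/1051320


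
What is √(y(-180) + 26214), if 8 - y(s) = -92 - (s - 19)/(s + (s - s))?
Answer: √23683595/30 ≈ 162.22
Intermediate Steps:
y(s) = 100 + (-19 + s)/s (y(s) = 8 - (-92 - (s - 19)/(s + (s - s))) = 8 - (-92 - (-19 + s)/(s + 0)) = 8 - (-92 - (-19 + s)/s) = 8 + (92 + (-19 + s)/s) = 100 + (-19 + s)/s)
√(y(-180) + 26214) = √((101 - 19/(-180)) + 26214) = √((101 - 19*(-1/180)) + 26214) = √((101 + 19/180) + 26214) = √(18199/180 + 26214) = √(4736719/180) = √23683595/30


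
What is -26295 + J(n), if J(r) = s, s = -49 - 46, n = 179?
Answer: -26390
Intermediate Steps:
s = -95
J(r) = -95
-26295 + J(n) = -26295 - 95 = -26390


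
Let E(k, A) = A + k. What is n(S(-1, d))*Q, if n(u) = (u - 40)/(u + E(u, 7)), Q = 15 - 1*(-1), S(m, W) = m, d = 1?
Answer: -656/5 ≈ -131.20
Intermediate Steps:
Q = 16 (Q = 15 + 1 = 16)
n(u) = (-40 + u)/(7 + 2*u) (n(u) = (u - 40)/(u + (7 + u)) = (-40 + u)/(7 + 2*u))
n(S(-1, d))*Q = ((-40 - 1)/(7 + 2*(-1)))*16 = (-41/(7 - 2))*16 = (-41/5)*16 = ((1/5)*(-41))*16 = -41/5*16 = -656/5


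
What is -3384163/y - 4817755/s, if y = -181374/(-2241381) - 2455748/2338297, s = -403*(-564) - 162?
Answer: 198055790950060223417/56728460344995 ≈ 3.4913e+6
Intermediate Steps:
s = 227130 (s = 227292 - 162 = 227130)
y = -1693386875970/1747004822719 (y = -181374*(-1/2241381) - 2455748*1/2338297 = 60458/747127 - 2455748/2338297 = -1693386875970/1747004822719 ≈ -0.96931)
-3384163/y - 4817755/s = -3384163/(-1693386875970/1747004822719) - 4817755/227130 = -3384163*(-1747004822719/1693386875970) - 4817755*1/227130 = 5912149081867199197/1693386875970 - 8527/402 = 198055790950060223417/56728460344995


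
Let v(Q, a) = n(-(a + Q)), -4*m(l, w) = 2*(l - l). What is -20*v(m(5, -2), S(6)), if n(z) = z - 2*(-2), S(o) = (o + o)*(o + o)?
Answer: 2800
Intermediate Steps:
m(l, w) = 0 (m(l, w) = -(l - l)/2 = -0/2 = -¼*0 = 0)
S(o) = 4*o² (S(o) = (2*o)*(2*o) = 4*o²)
n(z) = 4 + z (n(z) = z + 4 = 4 + z)
v(Q, a) = 4 - Q - a (v(Q, a) = 4 - (a + Q) = 4 - (Q + a) = 4 + (-Q - a) = 4 - Q - a)
-20*v(m(5, -2), S(6)) = -20*(4 - 1*0 - 4*6²) = -20*(4 + 0 - 4*36) = -20*(4 + 0 - 1*144) = -20*(4 + 0 - 144) = -20*(-140) = 2800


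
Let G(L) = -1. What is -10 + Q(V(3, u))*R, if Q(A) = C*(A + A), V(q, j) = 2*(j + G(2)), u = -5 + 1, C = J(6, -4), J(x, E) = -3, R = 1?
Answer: 50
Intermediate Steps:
C = -3
u = -4
V(q, j) = -2 + 2*j (V(q, j) = 2*(j - 1) = 2*(-1 + j) = -2 + 2*j)
Q(A) = -6*A (Q(A) = -3*(A + A) = -6*A)
-10 + Q(V(3, u))*R = -10 - 6*(-2 + 2*(-4))*1 = -10 - 6*(-2 - 8)*1 = -10 - 6*(-10)*1 = -10 + 60*1 = -10 + 60 = 50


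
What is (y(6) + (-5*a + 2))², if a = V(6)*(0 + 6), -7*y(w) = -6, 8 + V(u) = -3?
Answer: 5428900/49 ≈ 1.1079e+5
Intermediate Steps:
V(u) = -11 (V(u) = -8 - 3 = -11)
y(w) = 6/7 (y(w) = -⅐*(-6) = 6/7)
a = -66 (a = -11*(0 + 6) = -11*6 = -66)
(y(6) + (-5*a + 2))² = (6/7 + (-5*(-66) + 2))² = (6/7 + (330 + 2))² = (6/7 + 332)² = (2330/7)² = 5428900/49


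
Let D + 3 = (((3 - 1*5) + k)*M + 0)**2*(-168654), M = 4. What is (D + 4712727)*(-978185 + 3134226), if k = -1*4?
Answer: -199287138591180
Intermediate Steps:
k = -4
D = -97144707 (D = -3 + (((3 - 1*5) - 4)*4 + 0)**2*(-168654) = -3 + (((3 - 5) - 4)*4 + 0)**2*(-168654) = -3 + ((-2 - 4)*4 + 0)**2*(-168654) = -3 + (-6*4 + 0)**2*(-168654) = -3 + (-24 + 0)**2*(-168654) = -3 + (-24)**2*(-168654) = -3 + 576*(-168654) = -3 - 97144704 = -97144707)
(D + 4712727)*(-978185 + 3134226) = (-97144707 + 4712727)*(-978185 + 3134226) = -92431980*2156041 = -199287138591180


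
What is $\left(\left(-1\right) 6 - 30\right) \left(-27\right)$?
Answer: $972$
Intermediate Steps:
$\left(\left(-1\right) 6 - 30\right) \left(-27\right) = \left(-6 - 30\right) \left(-27\right) = \left(-36\right) \left(-27\right) = 972$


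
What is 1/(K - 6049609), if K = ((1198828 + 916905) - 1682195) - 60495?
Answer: -1/5676566 ≈ -1.7616e-7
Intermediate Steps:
K = 373043 (K = (2115733 - 1682195) - 60495 = 433538 - 60495 = 373043)
1/(K - 6049609) = 1/(373043 - 6049609) = 1/(-5676566) = -1/5676566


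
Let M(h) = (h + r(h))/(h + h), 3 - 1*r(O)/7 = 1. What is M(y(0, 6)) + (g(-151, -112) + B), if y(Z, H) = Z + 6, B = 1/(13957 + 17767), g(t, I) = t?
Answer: -14212349/95172 ≈ -149.33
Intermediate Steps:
r(O) = 14 (r(O) = 21 - 7*1 = 21 - 7 = 14)
B = 1/31724 ≈ 3.1522e-5
y(Z, H) = 6 + Z
M(h) = (14 + h)/(2*h) (M(h) = (h + 14)/(h + h) = (14 + h)/((2*h)) = (14 + h)*(1/(2*h)) = (14 + h)/(2*h))
M(y(0, 6)) + (g(-151, -112) + B) = (14 + (6 + 0))/(2*(6 + 0)) + (-151 + 1/31724) = (½)*(14 + 6)/6 - 4790323/31724 = (½)*(⅙)*20 - 4790323/31724 = 5/3 - 4790323/31724 = -14212349/95172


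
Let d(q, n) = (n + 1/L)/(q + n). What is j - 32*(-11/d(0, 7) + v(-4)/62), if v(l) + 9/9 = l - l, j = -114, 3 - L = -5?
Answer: 410546/1767 ≈ 232.34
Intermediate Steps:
L = 8 (L = 3 - 1*(-5) = 3 + 5 = 8)
v(l) = -1 (v(l) = -1 + (l - l) = -1 + 0 = -1)
d(q, n) = (1/8 + n)/(n + q) (d(q, n) = (n + 1/8)/(q + n) = (n + 1/8)/(n + q) = (1/8 + n)/(n + q))
j - 32*(-11/d(0, 7) + v(-4)/62) = -114 - 32*(-11*(7 + 0)/(1/8 + 7) - 1/62) = -114 - 32*(-11/((57/8)/7) - 1*1/62) = -114 - 32*(-11/((1/7)*(57/8)) - 1/62) = -114 - 32*(-11/57/56 - 1/62) = -114 - 32*(-11*56/57 - 1/62) = -114 - 32*(-616/57 - 1/62) = -114 - 32*(-38249/3534) = -114 + 611984/1767 = 410546/1767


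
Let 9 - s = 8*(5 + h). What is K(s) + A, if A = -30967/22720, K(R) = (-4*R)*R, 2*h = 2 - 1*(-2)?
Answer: -200784887/22720 ≈ -8837.4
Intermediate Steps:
h = 2 (h = (2 - 1*(-2))/2 = (2 + 2)/2 = (1/2)*4 = 2)
s = -47 (s = 9 - 8*(5 + 2) = 9 - 8*7 = 9 - 1*56 = 9 - 56 = -47)
K(R) = -4*R**2
A = -30967/22720 (A = -30967*1/22720 = -30967/22720 ≈ -1.3630)
K(s) + A = -4*(-47)**2 - 30967/22720 = -4*2209 - 30967/22720 = -8836 - 30967/22720 = -200784887/22720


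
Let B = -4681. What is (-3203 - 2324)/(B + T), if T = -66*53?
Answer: 5527/8179 ≈ 0.67575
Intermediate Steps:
T = -3498
(-3203 - 2324)/(B + T) = (-3203 - 2324)/(-4681 - 3498) = -5527/(-8179) = -5527*(-1/8179) = 5527/8179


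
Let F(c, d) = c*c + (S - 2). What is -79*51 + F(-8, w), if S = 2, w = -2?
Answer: -3965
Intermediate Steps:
F(c, d) = c**2 (F(c, d) = c*c + (2 - 2) = c**2 + 0 = c**2)
-79*51 + F(-8, w) = -79*51 + (-8)**2 = -4029 + 64 = -3965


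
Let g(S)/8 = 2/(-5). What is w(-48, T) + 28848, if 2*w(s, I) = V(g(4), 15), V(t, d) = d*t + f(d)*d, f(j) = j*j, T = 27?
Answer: 61023/2 ≈ 30512.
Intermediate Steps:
f(j) = j**2
g(S) = -16/5 (g(S) = 8*(2/(-5)) = 8*(2*(-1/5)) = 8*(-2/5) = -16/5)
V(t, d) = d**3 + d*t (V(t, d) = d*t + d**2*d = d*t + d**3 = d**3 + d*t)
w(s, I) = 3327/2 (w(s, I) = (15*(-16/5 + 15**2))/2 = (15*(-16/5 + 225))/2 = (15*(1109/5))/2 = (1/2)*3327 = 3327/2)
w(-48, T) + 28848 = 3327/2 + 28848 = 61023/2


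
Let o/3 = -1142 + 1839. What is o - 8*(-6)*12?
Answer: 2667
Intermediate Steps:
o = 2091 (o = 3*(-1142 + 1839) = 3*697 = 2091)
o - 8*(-6)*12 = 2091 - 8*(-6)*12 = 2091 - (-48)*12 = 2091 - 1*(-576) = 2091 + 576 = 2667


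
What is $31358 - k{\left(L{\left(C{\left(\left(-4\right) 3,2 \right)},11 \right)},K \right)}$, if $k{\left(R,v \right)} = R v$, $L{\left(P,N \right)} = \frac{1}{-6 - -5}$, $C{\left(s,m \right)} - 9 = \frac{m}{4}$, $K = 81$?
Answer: $31439$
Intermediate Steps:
$C{\left(s,m \right)} = 9 + \frac{m}{4}$
$L{\left(P,N \right)} = -1$ ($L{\left(P,N \right)} = \frac{1}{-6 + 5} = \frac{1}{-1} = -1$)
$31358 - k{\left(L{\left(C{\left(\left(-4\right) 3,2 \right)},11 \right)},K \right)} = 31358 - \left(-1\right) 81 = 31358 - -81 = 31358 + 81 = 31439$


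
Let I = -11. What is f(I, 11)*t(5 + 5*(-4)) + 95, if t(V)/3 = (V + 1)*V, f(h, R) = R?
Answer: 7025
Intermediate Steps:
t(V) = 3*V*(1 + V) (t(V) = 3*((V + 1)*V) = 3*((1 + V)*V) = 3*(V*(1 + V)) = 3*V*(1 + V))
f(I, 11)*t(5 + 5*(-4)) + 95 = 11*(3*(5 + 5*(-4))*(1 + (5 + 5*(-4)))) + 95 = 11*(3*(5 - 20)*(1 + (5 - 20))) + 95 = 11*(3*(-15)*(1 - 15)) + 95 = 11*(3*(-15)*(-14)) + 95 = 11*630 + 95 = 6930 + 95 = 7025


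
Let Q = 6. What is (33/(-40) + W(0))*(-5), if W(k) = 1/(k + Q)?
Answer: 79/24 ≈ 3.2917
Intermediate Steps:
W(k) = 1/(6 + k) (W(k) = 1/(k + 6) = 1/(6 + k))
(33/(-40) + W(0))*(-5) = (33/(-40) + 1/(6 + 0))*(-5) = (33*(-1/40) + 1/6)*(-5) = (-33/40 + 1/6)*(-5) = -79/120*(-5) = 79/24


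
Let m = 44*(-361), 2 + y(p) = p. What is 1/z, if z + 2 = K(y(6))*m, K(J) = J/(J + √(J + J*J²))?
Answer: -31755/504729958 - 7942*√17/252364979 ≈ -0.00019267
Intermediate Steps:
y(p) = -2 + p
K(J) = J/(J + √(J + J³))
m = -15884
z = -2 - 63536/(4 + 2*√17) (z = -2 + ((-2 + 6)/((-2 + 6) + √((-2 + 6) + (-2 + 6)³)))*(-15884) = -2 + (4/(4 + √(4 + 4³)))*(-15884) = -2 + (4/(4 + √(4 + 64)))*(-15884) = -2 + (4/(4 + √68))*(-15884) = -2 + (4/(4 + 2*√17))*(-15884) = -2 - 63536/(4 + 2*√17) ≈ -5190.2)
1/z = 1/(63510/13 - 31768*√17/13)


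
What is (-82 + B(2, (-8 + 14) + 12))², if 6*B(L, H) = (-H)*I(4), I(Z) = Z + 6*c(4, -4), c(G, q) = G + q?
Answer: 8836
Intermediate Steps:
I(Z) = Z (I(Z) = Z + 6*(4 - 4) = Z + 6*0 = Z + 0 = Z)
B(L, H) = -2*H/3 (B(L, H) = (-H*4)/6 = (-4*H)/6 = -2*H/3)
(-82 + B(2, (-8 + 14) + 12))² = (-82 - 2*((-8 + 14) + 12)/3)² = (-82 - 2*(6 + 12)/3)² = (-82 - ⅔*18)² = (-82 - 12)² = (-94)² = 8836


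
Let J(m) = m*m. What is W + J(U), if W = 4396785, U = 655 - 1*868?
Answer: 4442154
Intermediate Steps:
U = -213 (U = 655 - 868 = -213)
J(m) = m²
W + J(U) = 4396785 + (-213)² = 4396785 + 45369 = 4442154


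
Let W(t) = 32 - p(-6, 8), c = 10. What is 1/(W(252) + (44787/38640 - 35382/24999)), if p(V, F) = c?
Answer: 107329040/2333735517 ≈ 0.045990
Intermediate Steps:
p(V, F) = 10
W(t) = 22 (W(t) = 32 - 1*10 = 32 - 10 = 22)
1/(W(252) + (44787/38640 - 35382/24999)) = 1/(22 + (44787/38640 - 35382/24999)) = 1/(22 + (44787*(1/38640) - 35382*1/24999)) = 1/(22 + (14929/12880 - 11794/8333)) = 1/(22 - 27503363/107329040) = 1/(2333735517/107329040) = 107329040/2333735517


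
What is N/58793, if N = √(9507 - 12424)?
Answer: I*√2917/58793 ≈ 0.00091863*I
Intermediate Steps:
N = I*√2917 (N = √(-2917) = I*√2917 ≈ 54.009*I)
N/58793 = (I*√2917)/58793 = (I*√2917)*(1/58793) = I*√2917/58793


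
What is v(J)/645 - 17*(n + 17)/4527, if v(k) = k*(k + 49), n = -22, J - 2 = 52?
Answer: 8411333/973305 ≈ 8.6420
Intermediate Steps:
J = 54 (J = 2 + 52 = 54)
v(k) = k*(49 + k)
v(J)/645 - 17*(n + 17)/4527 = (54*(49 + 54))/645 - 17*(-22 + 17)/4527 = (54*103)*(1/645) - 17*(-5)*(1/4527) = 5562*(1/645) + 85*(1/4527) = 1854/215 + 85/4527 = 8411333/973305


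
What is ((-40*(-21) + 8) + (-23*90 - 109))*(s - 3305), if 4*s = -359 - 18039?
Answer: 21041779/2 ≈ 1.0521e+7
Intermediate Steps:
s = -9199/2 (s = (-359 - 18039)/4 = (¼)*(-18398) = -9199/2 ≈ -4599.5)
((-40*(-21) + 8) + (-23*90 - 109))*(s - 3305) = ((-40*(-21) + 8) + (-23*90 - 109))*(-9199/2 - 3305) = ((840 + 8) + (-2070 - 109))*(-15809/2) = (848 - 2179)*(-15809/2) = -1331*(-15809/2) = 21041779/2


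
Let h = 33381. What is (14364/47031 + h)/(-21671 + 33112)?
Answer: 523318725/179360557 ≈ 2.9177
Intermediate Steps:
(14364/47031 + h)/(-21671 + 33112) = (14364/47031 + 33381)/(-21671 + 33112) = (14364*(1/47031) + 33381)/11441 = (4788/15677 + 33381)*(1/11441) = (523318725/15677)*(1/11441) = 523318725/179360557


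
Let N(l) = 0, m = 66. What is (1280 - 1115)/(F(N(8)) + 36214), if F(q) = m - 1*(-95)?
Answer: 11/2425 ≈ 0.0045361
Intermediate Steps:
F(q) = 161 (F(q) = 66 - 1*(-95) = 66 + 95 = 161)
(1280 - 1115)/(F(N(8)) + 36214) = (1280 - 1115)/(161 + 36214) = 165/36375 = 165*(1/36375) = 11/2425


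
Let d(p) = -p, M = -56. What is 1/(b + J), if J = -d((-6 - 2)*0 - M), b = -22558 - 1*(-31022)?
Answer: 1/8520 ≈ 0.00011737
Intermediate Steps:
b = 8464 (b = -22558 + 31022 = 8464)
J = 56 (J = -(-1)*((-6 - 2)*0 - 1*(-56)) = -(-1)*(-8*0 + 56) = -(-1)*(0 + 56) = -(-1)*56 = -1*(-56) = 56)
1/(b + J) = 1/(8464 + 56) = 1/8520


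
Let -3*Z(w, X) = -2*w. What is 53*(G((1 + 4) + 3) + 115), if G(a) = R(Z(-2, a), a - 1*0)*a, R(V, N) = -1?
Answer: 5671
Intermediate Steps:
Z(w, X) = 2*w/3 (Z(w, X) = -(-2)*w/3 = 2*w/3)
G(a) = -a
53*(G((1 + 4) + 3) + 115) = 53*(-((1 + 4) + 3) + 115) = 53*(-(5 + 3) + 115) = 53*(-1*8 + 115) = 53*(-8 + 115) = 53*107 = 5671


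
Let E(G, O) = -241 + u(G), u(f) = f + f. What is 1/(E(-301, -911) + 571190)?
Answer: 1/570347 ≈ 1.7533e-6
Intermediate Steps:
u(f) = 2*f
E(G, O) = -241 + 2*G
1/(E(-301, -911) + 571190) = 1/((-241 + 2*(-301)) + 571190) = 1/((-241 - 602) + 571190) = 1/(-843 + 571190) = 1/570347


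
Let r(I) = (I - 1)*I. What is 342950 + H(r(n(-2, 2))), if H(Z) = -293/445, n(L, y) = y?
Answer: 152612457/445 ≈ 3.4295e+5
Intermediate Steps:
r(I) = I*(-1 + I) (r(I) = (-1 + I)*I = I*(-1 + I))
H(Z) = -293/445 (H(Z) = -293*1/445 = -293/445)
342950 + H(r(n(-2, 2))) = 342950 - 293/445 = 152612457/445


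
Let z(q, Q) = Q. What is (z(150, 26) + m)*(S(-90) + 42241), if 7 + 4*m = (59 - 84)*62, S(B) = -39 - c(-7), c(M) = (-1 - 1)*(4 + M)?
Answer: -15327697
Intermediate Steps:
c(M) = -8 - 2*M (c(M) = -2*(4 + M) = -8 - 2*M)
S(B) = -45 (S(B) = -39 - (-8 - 2*(-7)) = -39 - (-8 + 14) = -39 - 1*6 = -39 - 6 = -45)
m = -1557/4 (m = -7/4 + ((59 - 84)*62)/4 = -7/4 + (-25*62)/4 = -7/4 + (¼)*(-1550) = -7/4 - 775/2 = -1557/4 ≈ -389.25)
(z(150, 26) + m)*(S(-90) + 42241) = (26 - 1557/4)*(-45 + 42241) = -1453/4*42196 = -15327697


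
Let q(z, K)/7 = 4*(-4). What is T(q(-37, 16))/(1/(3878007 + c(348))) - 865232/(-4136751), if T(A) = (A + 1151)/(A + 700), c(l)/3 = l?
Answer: 5557496222695385/810803196 ≈ 6.8543e+6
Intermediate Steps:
c(l) = 3*l
q(z, K) = -112 (q(z, K) = 7*(4*(-4)) = 7*(-16) = -112)
T(A) = (1151 + A)/(700 + A)
T(q(-37, 16))/(1/(3878007 + c(348))) - 865232/(-4136751) = ((1151 - 112)/(700 - 112))/(1/(3878007 + 3*348)) - 865232/(-4136751) = (1039/588)/(1/(3878007 + 1044)) - 865232*(-1/4136751) = ((1/588)*1039)/(1/3879051) + 865232/4136751 = 1039/(588*(1/3879051)) + 865232/4136751 = (1039/588)*3879051 + 865232/4136751 = 1343444663/196 + 865232/4136751 = 5557496222695385/810803196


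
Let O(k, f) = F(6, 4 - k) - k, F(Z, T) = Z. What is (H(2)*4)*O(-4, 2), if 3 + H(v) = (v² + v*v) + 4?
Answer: 360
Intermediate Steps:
H(v) = 1 + 2*v² (H(v) = -3 + ((v² + v*v) + 4) = -3 + ((v² + v²) + 4) = -3 + (2*v² + 4) = -3 + (4 + 2*v²) = 1 + 2*v²)
O(k, f) = 6 - k
(H(2)*4)*O(-4, 2) = ((1 + 2*2²)*4)*(6 - 1*(-4)) = ((1 + 2*4)*4)*(6 + 4) = ((1 + 8)*4)*10 = (9*4)*10 = 36*10 = 360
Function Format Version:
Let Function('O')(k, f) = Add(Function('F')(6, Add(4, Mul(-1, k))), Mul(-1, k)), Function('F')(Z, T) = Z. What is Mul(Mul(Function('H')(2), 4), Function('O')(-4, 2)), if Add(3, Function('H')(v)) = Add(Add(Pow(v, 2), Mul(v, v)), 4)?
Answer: 360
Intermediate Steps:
Function('H')(v) = Add(1, Mul(2, Pow(v, 2))) (Function('H')(v) = Add(-3, Add(Add(Pow(v, 2), Mul(v, v)), 4)) = Add(-3, Add(Add(Pow(v, 2), Pow(v, 2)), 4)) = Add(-3, Add(Mul(2, Pow(v, 2)), 4)) = Add(-3, Add(4, Mul(2, Pow(v, 2)))) = Add(1, Mul(2, Pow(v, 2))))
Function('O')(k, f) = Add(6, Mul(-1, k))
Mul(Mul(Function('H')(2), 4), Function('O')(-4, 2)) = Mul(Mul(Add(1, Mul(2, Pow(2, 2))), 4), Add(6, Mul(-1, -4))) = Mul(Mul(Add(1, Mul(2, 4)), 4), Add(6, 4)) = Mul(Mul(Add(1, 8), 4), 10) = Mul(Mul(9, 4), 10) = Mul(36, 10) = 360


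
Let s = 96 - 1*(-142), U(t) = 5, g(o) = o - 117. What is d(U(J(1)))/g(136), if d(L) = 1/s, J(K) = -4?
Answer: 1/4522 ≈ 0.00022114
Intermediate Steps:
g(o) = -117 + o
s = 238 (s = 96 + 142 = 238)
d(L) = 1/238
d(U(J(1)))/g(136) = 1/(238*(-117 + 136)) = (1/238)/19 = (1/238)*(1/19) = 1/4522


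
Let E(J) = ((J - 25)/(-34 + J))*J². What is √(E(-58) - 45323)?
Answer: I*√22370398/23 ≈ 205.64*I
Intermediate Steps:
E(J) = J²*(-25 + J)/(-34 + J) (E(J) = ((-25 + J)/(-34 + J))*J² = J²*(-25 + J)/(-34 + J))
√(E(-58) - 45323) = √((-58)²*(-25 - 58)/(-34 - 58) - 45323) = √(3364*(-83)/(-92) - 45323) = √(3364*(-1/92)*(-83) - 45323) = √(69803/23 - 45323) = √(-972626/23) = I*√22370398/23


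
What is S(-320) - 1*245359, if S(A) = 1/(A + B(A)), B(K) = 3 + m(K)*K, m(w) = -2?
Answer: -79250956/323 ≈ -2.4536e+5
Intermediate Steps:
B(K) = 3 - 2*K
S(A) = 1/(3 - A) (S(A) = 1/(A + (3 - 2*A)) = 1/(3 - A))
S(-320) - 1*245359 = 1/(3 - 1*(-320)) - 1*245359 = 1/(3 + 320) - 245359 = 1/323 - 245359 = -79250956/323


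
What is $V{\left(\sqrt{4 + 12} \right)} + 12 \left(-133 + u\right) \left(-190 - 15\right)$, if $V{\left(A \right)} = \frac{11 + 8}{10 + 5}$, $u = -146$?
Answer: $\frac{10295119}{15} \approx 6.8634 \cdot 10^{5}$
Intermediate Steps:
$V{\left(A \right)} = \frac{19}{15}$
$V{\left(\sqrt{4 + 12} \right)} + 12 \left(-133 + u\right) \left(-190 - 15\right) = \frac{19}{15} + 12 \left(-133 - 146\right) \left(-190 - 15\right) = \frac{19}{15} + 12 \left(\left(-279\right) \left(-205\right)\right) = \frac{19}{15} + 12 \cdot 57195 = \frac{19}{15} + 686340 = \frac{10295119}{15}$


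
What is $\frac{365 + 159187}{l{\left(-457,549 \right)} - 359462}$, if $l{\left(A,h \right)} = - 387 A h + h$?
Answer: $\frac{79776}{48368339} \approx 0.0016493$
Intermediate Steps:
$l{\left(A,h \right)} = h - 387 A h$ ($l{\left(A,h \right)} = - 387 A h + h = h - 387 A h$)
$\frac{365 + 159187}{l{\left(-457,549 \right)} - 359462} = \frac{365 + 159187}{549 \left(1 - -176859\right) - 359462} = \frac{159552}{549 \left(1 + 176859\right) - 359462} = \frac{159552}{549 \cdot 176860 - 359462} = \frac{159552}{97096140 - 359462} = \frac{159552}{96736678} = 159552 \cdot \frac{1}{96736678} = \frac{79776}{48368339}$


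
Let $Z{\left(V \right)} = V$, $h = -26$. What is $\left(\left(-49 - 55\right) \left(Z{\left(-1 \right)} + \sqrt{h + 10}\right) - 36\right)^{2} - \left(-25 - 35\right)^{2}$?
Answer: $-172032 - 56576 i \approx -1.7203 \cdot 10^{5} - 56576.0 i$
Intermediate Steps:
$\left(\left(-49 - 55\right) \left(Z{\left(-1 \right)} + \sqrt{h + 10}\right) - 36\right)^{2} - \left(-25 - 35\right)^{2} = \left(\left(-49 - 55\right) \left(-1 + \sqrt{-26 + 10}\right) - 36\right)^{2} - \left(-25 - 35\right)^{2} = \left(- 104 \left(-1 + \sqrt{-16}\right) - 36\right)^{2} - \left(-60\right)^{2} = \left(- 104 \left(-1 + 4 i\right) - 36\right)^{2} - 3600 = \left(\left(104 - 416 i\right) - 36\right)^{2} - 3600 = \left(68 - 416 i\right)^{2} - 3600 = -3600 + \left(68 - 416 i\right)^{2}$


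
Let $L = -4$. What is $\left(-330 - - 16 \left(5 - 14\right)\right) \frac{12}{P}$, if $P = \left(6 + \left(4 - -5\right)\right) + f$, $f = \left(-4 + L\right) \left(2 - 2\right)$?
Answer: $- \frac{1896}{5} \approx -379.2$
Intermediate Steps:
$f = 0$ ($f = \left(-4 - 4\right) \left(2 - 2\right) = \left(-8\right) 0 = 0$)
$P = 15$ ($P = \left(6 + \left(4 - -5\right)\right) + 0 = \left(6 + \left(4 + 5\right)\right) + 0 = \left(6 + 9\right) + 0 = 15 + 0 = 15$)
$\left(-330 - - 16 \left(5 - 14\right)\right) \frac{12}{P} = \left(-330 - - 16 \left(5 - 14\right)\right) \frac{12}{15} = \left(-330 - \left(-16\right) \left(-9\right)\right) 12 \cdot \frac{1}{15} = \left(-330 - 144\right) \frac{4}{5} = \left(-474\right) \frac{4}{5} = - \frac{1896}{5}$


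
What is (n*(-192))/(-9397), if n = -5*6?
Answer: -5760/9397 ≈ -0.61296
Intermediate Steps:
n = -30
(n*(-192))/(-9397) = -30*(-192)/(-9397) = 5760*(-1/9397) = -5760/9397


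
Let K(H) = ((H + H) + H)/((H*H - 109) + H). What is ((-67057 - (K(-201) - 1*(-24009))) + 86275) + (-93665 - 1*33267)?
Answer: -5280906190/40091 ≈ -1.3172e+5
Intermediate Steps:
K(H) = 3*H/(-109 + H + H²) (K(H) = (2*H + H)/((H² - 109) + H) = (3*H)/((-109 + H²) + H) = (3*H)/(-109 + H + H²) = 3*H/(-109 + H + H²))
((-67057 - (K(-201) - 1*(-24009))) + 86275) + (-93665 - 1*33267) = ((-67057 - (3*(-201)/(-109 - 201 + (-201)²) - 1*(-24009))) + 86275) + (-93665 - 1*33267) = ((-67057 - (3*(-201)/(-109 - 201 + 40401) + 24009)) + 86275) + (-93665 - 33267) = ((-67057 - (3*(-201)/40091 + 24009)) + 86275) - 126932 = ((-67057 - (3*(-201)*(1/40091) + 24009)) + 86275) - 126932 = ((-67057 - (-603/40091 + 24009)) + 86275) - 126932 = ((-67057 - 1*962544216/40091) + 86275) - 126932 = ((-67057 - 962544216/40091) + 86275) - 126932 = (-3650926403/40091 + 86275) - 126932 = -192075378/40091 - 126932 = -5280906190/40091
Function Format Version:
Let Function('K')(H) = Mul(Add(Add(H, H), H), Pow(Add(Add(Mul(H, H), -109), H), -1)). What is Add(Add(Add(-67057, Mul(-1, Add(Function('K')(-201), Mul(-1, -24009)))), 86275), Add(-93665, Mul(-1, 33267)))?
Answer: Rational(-5280906190, 40091) ≈ -1.3172e+5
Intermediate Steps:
Function('K')(H) = Mul(3, H, Pow(Add(-109, H, Pow(H, 2)), -1)) (Function('K')(H) = Mul(Add(Mul(2, H), H), Pow(Add(Add(Pow(H, 2), -109), H), -1)) = Mul(Mul(3, H), Pow(Add(Add(-109, Pow(H, 2)), H), -1)) = Mul(Mul(3, H), Pow(Add(-109, H, Pow(H, 2)), -1)) = Mul(3, H, Pow(Add(-109, H, Pow(H, 2)), -1)))
Add(Add(Add(-67057, Mul(-1, Add(Function('K')(-201), Mul(-1, -24009)))), 86275), Add(-93665, Mul(-1, 33267))) = Add(Add(Add(-67057, Mul(-1, Add(Mul(3, -201, Pow(Add(-109, -201, Pow(-201, 2)), -1)), Mul(-1, -24009)))), 86275), Add(-93665, Mul(-1, 33267))) = Add(Add(Add(-67057, Mul(-1, Add(Mul(3, -201, Pow(Add(-109, -201, 40401), -1)), 24009))), 86275), Add(-93665, -33267)) = Add(Add(Add(-67057, Mul(-1, Add(Mul(3, -201, Pow(40091, -1)), 24009))), 86275), -126932) = Add(Add(Add(-67057, Mul(-1, Add(Mul(3, -201, Rational(1, 40091)), 24009))), 86275), -126932) = Add(Add(Add(-67057, Mul(-1, Add(Rational(-603, 40091), 24009))), 86275), -126932) = Add(Add(Add(-67057, Mul(-1, Rational(962544216, 40091))), 86275), -126932) = Add(Add(Add(-67057, Rational(-962544216, 40091)), 86275), -126932) = Add(Add(Rational(-3650926403, 40091), 86275), -126932) = Add(Rational(-192075378, 40091), -126932) = Rational(-5280906190, 40091)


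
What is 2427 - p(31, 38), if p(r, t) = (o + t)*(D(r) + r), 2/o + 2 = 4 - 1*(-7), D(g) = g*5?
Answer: -14047/3 ≈ -4682.3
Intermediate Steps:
D(g) = 5*g
o = 2/9 (o = 2/(-2 + (4 - 1*(-7))) = 2/(-2 + (4 + 7)) = 2/(-2 + 11) = 2/9 ≈ 0.22222)
p(r, t) = 6*r*(2/9 + t) (p(r, t) = (2/9 + t)*(5*r + r) = (2/9 + t)*(6*r) = 6*r*(2/9 + t))
2427 - p(31, 38) = 2427 - 2*31*(2 + 9*38)/3 = 2427 - 2*31*(2 + 342)/3 = 2427 - 2*31*344/3 = 2427 - 1*21328/3 = 2427 - 21328/3 = -14047/3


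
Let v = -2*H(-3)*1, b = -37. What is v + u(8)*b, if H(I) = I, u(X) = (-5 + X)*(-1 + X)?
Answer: -771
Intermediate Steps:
u(X) = (-1 + X)*(-5 + X)
v = 6 (v = -2*(-3)*1 = 6*1 = 6)
v + u(8)*b = 6 + (5 + 8² - 6*8)*(-37) = 6 + (5 + 64 - 48)*(-37) = 6 + 21*(-37) = 6 - 777 = -771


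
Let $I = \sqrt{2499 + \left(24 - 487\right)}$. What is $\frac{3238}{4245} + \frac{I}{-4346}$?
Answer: $\frac{3238}{4245} - \frac{\sqrt{509}}{2173} \approx 0.7524$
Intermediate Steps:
$I = 2 \sqrt{509}$ ($I = \sqrt{2499 - 463} = \sqrt{2036} = 2 \sqrt{509} \approx 45.122$)
$\frac{3238}{4245} + \frac{I}{-4346} = \frac{3238}{4245} + \frac{2 \sqrt{509}}{-4346} = 3238 \cdot \frac{1}{4245} + 2 \sqrt{509} \left(- \frac{1}{4346}\right) = \frac{3238}{4245} - \frac{\sqrt{509}}{2173}$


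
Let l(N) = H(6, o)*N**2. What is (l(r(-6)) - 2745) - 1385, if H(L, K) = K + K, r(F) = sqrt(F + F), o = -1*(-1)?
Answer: -4154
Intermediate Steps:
o = 1
r(F) = sqrt(2)*sqrt(F) (r(F) = sqrt(2*F) = sqrt(2)*sqrt(F))
H(L, K) = 2*K
l(N) = 2*N**2 (l(N) = (2*1)*N**2 = 2*N**2)
(l(r(-6)) - 2745) - 1385 = (2*(sqrt(2)*sqrt(-6))**2 - 2745) - 1385 = (2*(sqrt(2)*(I*sqrt(6)))**2 - 2745) - 1385 = (2*(2*I*sqrt(3))**2 - 2745) - 1385 = (2*(-12) - 2745) - 1385 = (-24 - 2745) - 1385 = -2769 - 1385 = -4154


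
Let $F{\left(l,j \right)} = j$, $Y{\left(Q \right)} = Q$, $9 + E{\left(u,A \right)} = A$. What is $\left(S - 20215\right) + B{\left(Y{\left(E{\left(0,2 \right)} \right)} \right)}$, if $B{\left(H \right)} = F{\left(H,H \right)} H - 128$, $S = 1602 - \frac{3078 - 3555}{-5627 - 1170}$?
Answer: $- \frac{127050001}{6797} \approx -18692.0$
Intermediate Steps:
$E{\left(u,A \right)} = -9 + A$
$S = \frac{10888317}{6797}$ ($S = 1602 - - \frac{477}{-6797} = 1602 - \left(-477\right) \left(- \frac{1}{6797}\right) = 1602 - \frac{477}{6797} = \frac{10888317}{6797} \approx 1601.9$)
$B{\left(H \right)} = -128 + H^{2}$ ($B{\left(H \right)} = H H - 128 = H^{2} - 128 = -128 + H^{2}$)
$\left(S - 20215\right) + B{\left(Y{\left(E{\left(0,2 \right)} \right)} \right)} = \left(\frac{10888317}{6797} - 20215\right) - \left(128 - \left(-9 + 2\right)^{2}\right) = - \frac{126513038}{6797} - \left(128 - \left(-7\right)^{2}\right) = - \frac{126513038}{6797} + \left(-128 + 49\right) = - \frac{126513038}{6797} - 79 = - \frac{127050001}{6797}$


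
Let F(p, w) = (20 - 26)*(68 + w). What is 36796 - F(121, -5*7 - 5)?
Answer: 36964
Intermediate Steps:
F(p, w) = -408 - 6*w (F(p, w) = -6*(68 + w) = -408 - 6*w)
36796 - F(121, -5*7 - 5) = 36796 - (-408 - 6*(-5*7 - 5)) = 36796 - (-408 - 6*(-35 - 5)) = 36796 - (-408 - 6*(-40)) = 36796 - (-408 + 240) = 36796 - 1*(-168) = 36796 + 168 = 36964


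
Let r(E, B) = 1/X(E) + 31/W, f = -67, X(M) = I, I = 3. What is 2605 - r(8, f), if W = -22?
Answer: 172001/66 ≈ 2606.1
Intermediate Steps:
X(M) = 3
r(E, B) = -71/66 (r(E, B) = 1/3 + 31/(-22) = 1*(⅓) + 31*(-1/22) = ⅓ - 31/22 = -71/66)
2605 - r(8, f) = 2605 - 1*(-71/66) = 2605 + 71/66 = 172001/66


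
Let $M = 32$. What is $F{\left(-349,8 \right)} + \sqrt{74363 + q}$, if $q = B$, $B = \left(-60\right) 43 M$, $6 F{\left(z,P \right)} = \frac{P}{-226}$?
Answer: $- \frac{2}{339} + i \sqrt{8197} \approx -0.0058997 + 90.537 i$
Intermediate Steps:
$F{\left(z,P \right)} = - \frac{P}{1356}$ ($F{\left(z,P \right)} = \frac{P \frac{1}{-226}}{6} = \frac{P \left(- \frac{1}{226}\right)}{6} = \frac{\left(- \frac{1}{226}\right) P}{6} = - \frac{P}{1356}$)
$B = -82560$ ($B = \left(-60\right) 43 \cdot 32 = \left(-2580\right) 32 = -82560$)
$q = -82560$
$F{\left(-349,8 \right)} + \sqrt{74363 + q} = \left(- \frac{1}{1356}\right) 8 + \sqrt{74363 - 82560} = - \frac{2}{339} + \sqrt{-8197} = - \frac{2}{339} + i \sqrt{8197}$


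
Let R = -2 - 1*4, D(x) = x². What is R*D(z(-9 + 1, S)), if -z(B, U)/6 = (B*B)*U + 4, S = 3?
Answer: -8297856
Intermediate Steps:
z(B, U) = -24 - 6*U*B² (z(B, U) = -6*((B*B)*U + 4) = -6*(B²*U + 4) = -6*(U*B² + 4) = -6*(4 + U*B²) = -24 - 6*U*B²)
R = -6 (R = -2 - 4 = -6)
R*D(z(-9 + 1, S)) = -6*(-24 - 6*3*(-9 + 1)²)² = -6*(-24 - 6*3*(-8)²)² = -6*(-24 - 6*3*64)² = -6*(-24 - 1152)² = -6*(-1176)² = -6*1382976 = -8297856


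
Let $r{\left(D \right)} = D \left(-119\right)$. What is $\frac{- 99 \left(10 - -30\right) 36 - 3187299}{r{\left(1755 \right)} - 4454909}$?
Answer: $\frac{3329859}{4663754} \approx 0.71399$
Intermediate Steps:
$r{\left(D \right)} = - 119 D$
$\frac{- 99 \left(10 - -30\right) 36 - 3187299}{r{\left(1755 \right)} - 4454909} = \frac{- 99 \left(10 - -30\right) 36 - 3187299}{\left(-119\right) 1755 - 4454909} = \frac{- 99 \left(10 + 30\right) 36 - 3187299}{-208845 - 4454909} = \frac{\left(-99\right) 40 \cdot 36 - 3187299}{-4663754} = \left(\left(-3960\right) 36 - 3187299\right) \left(- \frac{1}{4663754}\right) = \left(-142560 - 3187299\right) \left(- \frac{1}{4663754}\right) = \left(-3329859\right) \left(- \frac{1}{4663754}\right) = \frac{3329859}{4663754}$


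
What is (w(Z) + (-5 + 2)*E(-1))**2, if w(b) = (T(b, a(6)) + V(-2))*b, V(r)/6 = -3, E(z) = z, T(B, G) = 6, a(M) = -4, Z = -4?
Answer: 2601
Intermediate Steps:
V(r) = -18 (V(r) = 6*(-3) = -18)
w(b) = -12*b (w(b) = (6 - 18)*b = -12*b)
(w(Z) + (-5 + 2)*E(-1))**2 = (-12*(-4) + (-5 + 2)*(-1))**2 = (48 - 3*(-1))**2 = (48 + 3)**2 = 51**2 = 2601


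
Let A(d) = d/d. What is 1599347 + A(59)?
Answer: 1599348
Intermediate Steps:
A(d) = 1
1599347 + A(59) = 1599347 + 1 = 1599348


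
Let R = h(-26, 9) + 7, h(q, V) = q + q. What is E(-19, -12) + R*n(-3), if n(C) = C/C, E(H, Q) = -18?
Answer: -63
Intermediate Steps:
n(C) = 1
h(q, V) = 2*q
R = -45 (R = 2*(-26) + 7 = -52 + 7 = -45)
E(-19, -12) + R*n(-3) = -18 - 45*1 = -18 - 45 = -63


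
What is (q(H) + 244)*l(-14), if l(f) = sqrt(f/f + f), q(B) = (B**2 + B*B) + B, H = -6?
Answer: 310*I*sqrt(13) ≈ 1117.7*I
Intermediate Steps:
q(B) = B + 2*B**2 (q(B) = (B**2 + B**2) + B = 2*B**2 + B = B + 2*B**2)
l(f) = sqrt(1 + f)
(q(H) + 244)*l(-14) = (-6*(1 + 2*(-6)) + 244)*sqrt(1 - 14) = (-6*(1 - 12) + 244)*sqrt(-13) = (-6*(-11) + 244)*(I*sqrt(13)) = (66 + 244)*(I*sqrt(13)) = 310*(I*sqrt(13)) = 310*I*sqrt(13)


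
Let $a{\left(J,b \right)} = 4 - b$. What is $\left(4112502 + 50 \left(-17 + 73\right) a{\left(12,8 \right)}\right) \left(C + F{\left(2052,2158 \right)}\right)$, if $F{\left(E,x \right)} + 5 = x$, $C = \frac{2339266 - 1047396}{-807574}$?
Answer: $\frac{3562831708733752}{403787} \approx 8.8235 \cdot 10^{9}$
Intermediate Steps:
$C = - \frac{645935}{403787}$ ($C = \left(2339266 - 1047396\right) \left(- \frac{1}{807574}\right) = 1291870 \left(- \frac{1}{807574}\right) = - \frac{645935}{403787} \approx -1.5997$)
$F{\left(E,x \right)} = -5 + x$
$\left(4112502 + 50 \left(-17 + 73\right) a{\left(12,8 \right)}\right) \left(C + F{\left(2052,2158 \right)}\right) = \left(4112502 + 50 \left(-17 + 73\right) \left(4 - 8\right)\right) \left(- \frac{645935}{403787} + \left(-5 + 2158\right)\right) = \left(4112502 + 50 \cdot 56 \left(4 - 8\right)\right) \left(- \frac{645935}{403787} + 2153\right) = \left(4112502 + 2800 \left(-4\right)\right) \frac{868707476}{403787} = \left(4112502 - 11200\right) \frac{868707476}{403787} = 4101302 \cdot \frac{868707476}{403787} = \frac{3562831708733752}{403787}$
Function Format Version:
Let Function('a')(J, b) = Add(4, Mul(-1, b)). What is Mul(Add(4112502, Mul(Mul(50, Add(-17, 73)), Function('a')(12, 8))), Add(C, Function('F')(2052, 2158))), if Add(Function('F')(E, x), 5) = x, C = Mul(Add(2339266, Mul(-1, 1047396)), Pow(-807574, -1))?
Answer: Rational(3562831708733752, 403787) ≈ 8.8235e+9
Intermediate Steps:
C = Rational(-645935, 403787) (C = Mul(Add(2339266, -1047396), Rational(-1, 807574)) = Mul(1291870, Rational(-1, 807574)) = Rational(-645935, 403787) ≈ -1.5997)
Function('F')(E, x) = Add(-5, x)
Mul(Add(4112502, Mul(Mul(50, Add(-17, 73)), Function('a')(12, 8))), Add(C, Function('F')(2052, 2158))) = Mul(Add(4112502, Mul(Mul(50, Add(-17, 73)), Add(4, Mul(-1, 8)))), Add(Rational(-645935, 403787), Add(-5, 2158))) = Mul(Add(4112502, Mul(Mul(50, 56), Add(4, -8))), Add(Rational(-645935, 403787), 2153)) = Mul(Add(4112502, Mul(2800, -4)), Rational(868707476, 403787)) = Mul(Add(4112502, -11200), Rational(868707476, 403787)) = Mul(4101302, Rational(868707476, 403787)) = Rational(3562831708733752, 403787)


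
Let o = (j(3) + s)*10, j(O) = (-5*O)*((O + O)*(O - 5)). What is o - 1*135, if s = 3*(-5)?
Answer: 1515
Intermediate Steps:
s = -15
j(O) = -10*O²*(-5 + O) (j(O) = (-5*O)*((2*O)*(-5 + O)) = (-5*O)*(2*O*(-5 + O)) = -10*O²*(-5 + O))
o = 1650 (o = (10*3²*(5 - 1*3) - 15)*10 = (10*9*(5 - 3) - 15)*10 = (10*9*2 - 15)*10 = (180 - 15)*10 = 165*10 = 1650)
o - 1*135 = 1650 - 1*135 = 1650 - 135 = 1515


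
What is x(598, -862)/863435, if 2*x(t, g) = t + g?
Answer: -132/863435 ≈ -0.00015288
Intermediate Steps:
x(t, g) = g/2 + t/2 (x(t, g) = (t + g)/2 = (g + t)/2 = g/2 + t/2)
x(598, -862)/863435 = ((½)*(-862) + (½)*598)/863435 = (-431 + 299)*(1/863435) = -132*1/863435 = -132/863435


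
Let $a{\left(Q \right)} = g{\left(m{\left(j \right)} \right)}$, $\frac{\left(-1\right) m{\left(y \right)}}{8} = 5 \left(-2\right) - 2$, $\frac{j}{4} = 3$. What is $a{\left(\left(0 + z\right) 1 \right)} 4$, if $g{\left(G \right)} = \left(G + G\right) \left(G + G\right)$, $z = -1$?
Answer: $147456$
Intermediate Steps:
$j = 12$ ($j = 4 \cdot 3 = 12$)
$m{\left(y \right)} = 96$ ($m{\left(y \right)} = - 8 \left(5 \left(-2\right) - 2\right) = - 8 \left(-10 - 2\right) = \left(-8\right) \left(-12\right) = 96$)
$g{\left(G \right)} = 4 G^{2}$ ($g{\left(G \right)} = 2 G 2 G = 4 G^{2}$)
$a{\left(Q \right)} = 36864$ ($a{\left(Q \right)} = 4 \cdot 96^{2} = 4 \cdot 9216 = 36864$)
$a{\left(\left(0 + z\right) 1 \right)} 4 = 36864 \cdot 4 = 147456$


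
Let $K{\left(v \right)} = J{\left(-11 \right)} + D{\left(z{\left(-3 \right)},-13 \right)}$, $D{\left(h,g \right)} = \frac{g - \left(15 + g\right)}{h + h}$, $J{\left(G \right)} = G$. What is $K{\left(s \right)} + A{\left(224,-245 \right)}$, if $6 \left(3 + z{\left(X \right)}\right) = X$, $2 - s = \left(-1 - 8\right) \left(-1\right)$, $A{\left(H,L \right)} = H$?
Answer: $\frac{1506}{7} \approx 215.14$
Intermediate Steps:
$s = -7$ ($s = 2 - \left(-1 - 8\right) \left(-1\right) = 2 - \left(-9\right) \left(-1\right) = 2 - 9 = -7$)
$z{\left(X \right)} = -3 + \frac{X}{6}$
$D{\left(h,g \right)} = - \frac{15}{2 h}$
$K{\left(v \right)} = - \frac{62}{7}$ ($K{\left(v \right)} = -11 - \frac{15}{2 \left(-3 + \frac{1}{6} \left(-3\right)\right)} = -11 - \frac{15}{2 \left(-3 - \frac{1}{2}\right)} = -11 - \frac{15}{2 \left(- \frac{7}{2}\right)} = -11 - - \frac{15}{7} = -11 + \frac{15}{7} = - \frac{62}{7}$)
$K{\left(s \right)} + A{\left(224,-245 \right)} = - \frac{62}{7} + 224 = \frac{1506}{7}$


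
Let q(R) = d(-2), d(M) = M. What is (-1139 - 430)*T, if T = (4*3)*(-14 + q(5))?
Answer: 301248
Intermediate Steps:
q(R) = -2
T = -192 (T = (4*3)*(-14 - 2) = 12*(-16) = -192)
(-1139 - 430)*T = (-1139 - 430)*(-192) = -1569*(-192) = 301248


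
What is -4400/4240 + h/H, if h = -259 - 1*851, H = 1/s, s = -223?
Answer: 13119035/53 ≈ 2.4753e+5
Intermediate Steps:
H = -1/223 (H = 1/(-223) = -1/223 ≈ -0.0044843)
h = -1110 (h = -259 - 851 = -1110)
-4400/4240 + h/H = -4400/4240 - 1110/(-1/223) = -4400*1/4240 - 1110*(-223) = -55/53 + 247530 = 13119035/53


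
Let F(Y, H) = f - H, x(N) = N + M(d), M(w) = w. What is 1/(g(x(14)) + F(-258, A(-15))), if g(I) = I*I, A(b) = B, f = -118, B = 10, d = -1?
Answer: 1/41 ≈ 0.024390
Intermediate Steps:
A(b) = 10
x(N) = -1 + N (x(N) = N - 1 = -1 + N)
g(I) = I²
F(Y, H) = -118 - H
1/(g(x(14)) + F(-258, A(-15))) = 1/((-1 + 14)² + (-118 - 1*10)) = 1/(13² + (-118 - 10)) = 1/(169 - 128) = 1/41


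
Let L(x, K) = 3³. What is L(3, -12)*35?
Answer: 945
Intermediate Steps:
L(x, K) = 27
L(3, -12)*35 = 27*35 = 945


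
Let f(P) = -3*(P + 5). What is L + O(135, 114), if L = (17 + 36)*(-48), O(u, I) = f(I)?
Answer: -2901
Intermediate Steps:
f(P) = -15 - 3*P (f(P) = -3*(5 + P) = -15 - 3*P)
O(u, I) = -15 - 3*I
L = -2544 (L = 53*(-48) = -2544)
L + O(135, 114) = -2544 + (-15 - 3*114) = -2544 + (-15 - 342) = -2544 - 357 = -2901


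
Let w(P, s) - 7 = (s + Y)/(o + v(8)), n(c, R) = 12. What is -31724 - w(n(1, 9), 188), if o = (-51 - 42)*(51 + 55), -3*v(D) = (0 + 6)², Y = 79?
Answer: -104394901/3290 ≈ -31731.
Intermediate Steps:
v(D) = -12 (v(D) = -(0 + 6)²/3 = -⅓*6² = -⅓*36 = -12)
o = -9858 (o = -93*106 = -9858)
w(P, s) = 69011/9870 - s/9870 (w(P, s) = 7 + (s + 79)/(-9858 - 12) = 7 + (79 + s)/(-9870) = 7 + (79 + s)*(-1/9870) = 7 + (-79/9870 - s/9870) = 69011/9870 - s/9870)
-31724 - w(n(1, 9), 188) = -31724 - (69011/9870 - 1/9870*188) = -31724 - (69011/9870 - 2/105) = -31724 - 1*22941/3290 = -31724 - 22941/3290 = -104394901/3290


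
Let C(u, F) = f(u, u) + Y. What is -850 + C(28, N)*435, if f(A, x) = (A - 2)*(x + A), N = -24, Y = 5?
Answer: 634685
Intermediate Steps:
f(A, x) = (-2 + A)*(A + x)
C(u, F) = 5 - 4*u + 2*u**2 (C(u, F) = (u**2 - 2*u - 2*u + u*u) + 5 = (u**2 - 2*u - 2*u + u**2) + 5 = (-4*u + 2*u**2) + 5 = 5 - 4*u + 2*u**2)
-850 + C(28, N)*435 = -850 + (5 - 4*28 + 2*28**2)*435 = -850 + (5 - 112 + 2*784)*435 = -850 + (5 - 112 + 1568)*435 = -850 + 1461*435 = -850 + 635535 = 634685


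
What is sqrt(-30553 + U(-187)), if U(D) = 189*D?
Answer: 2*I*sqrt(16474) ≈ 256.7*I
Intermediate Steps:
sqrt(-30553 + U(-187)) = sqrt(-30553 + 189*(-187)) = sqrt(-30553 - 35343) = sqrt(-65896) = 2*I*sqrt(16474)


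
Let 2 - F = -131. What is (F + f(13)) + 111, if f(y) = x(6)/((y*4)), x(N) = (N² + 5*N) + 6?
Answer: 3190/13 ≈ 245.38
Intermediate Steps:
F = 133 (F = 2 - 1*(-131) = 2 + 131 = 133)
x(N) = 6 + N² + 5*N
f(y) = 18/y (f(y) = (6 + 6² + 5*6)/((y*4)) = (6 + 36 + 30)/((4*y)) = 72*(1/(4*y)) = 18/y)
(F + f(13)) + 111 = (133 + 18/13) + 111 = 1747/13 + 111 = 3190/13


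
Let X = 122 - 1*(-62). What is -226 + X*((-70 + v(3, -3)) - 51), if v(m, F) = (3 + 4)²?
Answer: -13474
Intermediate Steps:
X = 184 (X = 122 + 62 = 184)
v(m, F) = 49 (v(m, F) = 7² = 49)
-226 + X*((-70 + v(3, -3)) - 51) = -226 + 184*((-70 + 49) - 51) = -226 + 184*(-21 - 51) = -226 + 184*(-72) = -226 - 13248 = -13474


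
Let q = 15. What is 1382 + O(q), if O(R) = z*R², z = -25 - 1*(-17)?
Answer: -418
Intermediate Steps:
z = -8 (z = -25 + 17 = -8)
O(R) = -8*R²
1382 + O(q) = 1382 - 8*15² = 1382 - 8*225 = 1382 - 1800 = -418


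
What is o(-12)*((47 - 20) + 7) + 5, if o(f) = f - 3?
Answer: -505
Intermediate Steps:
o(f) = -3 + f
o(-12)*((47 - 20) + 7) + 5 = (-3 - 12)*((47 - 20) + 7) + 5 = -15*(27 + 7) + 5 = -15*34 + 5 = -510 + 5 = -505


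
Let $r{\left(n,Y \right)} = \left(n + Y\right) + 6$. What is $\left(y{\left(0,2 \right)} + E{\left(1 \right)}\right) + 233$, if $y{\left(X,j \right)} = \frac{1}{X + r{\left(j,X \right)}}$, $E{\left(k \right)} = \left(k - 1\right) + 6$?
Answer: $\frac{1913}{8} \approx 239.13$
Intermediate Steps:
$E{\left(k \right)} = 5 + k$ ($E{\left(k \right)} = \left(-1 + k\right) + 6 = 5 + k$)
$r{\left(n,Y \right)} = 6 + Y + n$ ($r{\left(n,Y \right)} = \left(Y + n\right) + 6 = 6 + Y + n$)
$y{\left(X,j \right)} = \frac{1}{6 + j + 2 X}$ ($y{\left(X,j \right)} = \frac{1}{X + \left(6 + X + j\right)} = \frac{1}{6 + j + 2 X}$)
$\left(y{\left(0,2 \right)} + E{\left(1 \right)}\right) + 233 = \left(\frac{1}{6 + 2 + 2 \cdot 0} + \left(5 + 1\right)\right) + 233 = \left(\frac{1}{6 + 2 + 0} + 6\right) + 233 = \left(\frac{1}{8} + 6\right) + 233 = \frac{49}{8} + 233 = \frac{1913}{8}$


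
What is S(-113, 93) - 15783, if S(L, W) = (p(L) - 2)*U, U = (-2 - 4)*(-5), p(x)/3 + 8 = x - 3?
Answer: -27003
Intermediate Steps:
p(x) = -33 + 3*x (p(x) = -24 + 3*(x - 3) = -24 + 3*(-3 + x) = -24 + (-9 + 3*x) = -33 + 3*x)
U = 30 (U = -6*(-5) = 30)
S(L, W) = -1050 + 90*L (S(L, W) = ((-33 + 3*L) - 2)*30 = (-35 + 3*L)*30 = -1050 + 90*L)
S(-113, 93) - 15783 = (-1050 + 90*(-113)) - 15783 = (-1050 - 10170) - 15783 = -11220 - 15783 = -27003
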